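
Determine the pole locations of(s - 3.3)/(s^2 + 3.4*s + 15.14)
Set denominator = 0: s^2 + 3.4*s + 15.14 = 0 → Poles: -1.7 + 3.5j, -1.7 - 3.5j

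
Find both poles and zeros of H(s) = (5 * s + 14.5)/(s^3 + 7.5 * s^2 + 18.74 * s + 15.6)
Set denominator = 0: s^3 + 7.5*s^2 + 18.74*s + 15.6 = (s + 2.6)(s + 2.4)(s + 2.5) = 0 → Poles: -2.4, -2.5, -2.6
Set numerator = 0: 5*s + 14.5 = 0 → Zeros: -2.9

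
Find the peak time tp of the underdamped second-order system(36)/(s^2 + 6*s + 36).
Standard form: ωn²/(s²+2ζωn·s+ωn²) → ωn = 6, ζ = 0.5.
ωd = ωn·√(1-ζ²) = 6·√(1-0.5²) = 5.196.
tp = π/ωd = π/5.196 = 0.6046 s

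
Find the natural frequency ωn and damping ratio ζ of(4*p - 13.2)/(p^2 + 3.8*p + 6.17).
Underdamped: complex pole -1.9 + 1.6j. ωn = |pole| = 2.484, ζ = -Re(pole)/ωn = 0.7649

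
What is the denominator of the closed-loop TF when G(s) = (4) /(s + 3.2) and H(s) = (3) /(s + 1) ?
Characteristic poly = G_den * H_den + G_num * H_num = (s^2 + 4.2*s + 3.2) + (12) = s^2 + 4.2*s + 15.2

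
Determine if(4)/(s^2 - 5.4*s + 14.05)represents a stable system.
Denominator: s^2 - 5.4*s + 14.05. Poles: 2.7 + 2.6j, 2.7 - 2.6j. All Re(p)<0: No (unstable)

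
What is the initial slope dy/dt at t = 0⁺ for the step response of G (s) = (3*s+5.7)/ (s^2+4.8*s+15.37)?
IVT: y'(0⁺) = lim_{s→∞} s²·Y(s) = lim_{s→∞} s·G(s).
deg(num) = 1, deg(den) = 2, relative degree = 1, so s·G(s) → (leading num)/(leading den) = 3/1 = 3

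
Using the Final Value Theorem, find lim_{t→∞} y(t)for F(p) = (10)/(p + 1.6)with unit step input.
FVT: lim_{t→∞} y(t) = lim_{p→0} p*Y(p) where Y(p) = F(p)/p.
= lim_{p→0} F(p) = F(0) = num(0)/den(0) = 10/1.6 = 6.25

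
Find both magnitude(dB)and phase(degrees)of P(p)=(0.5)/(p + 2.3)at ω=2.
Substitute p = j*2: P(j2) = 0.123789 - 0.107643j.
|P| = 20*log₁₀(sqrt(Re²+Im²)) = -15.70 dB.
∠P = atan2(Im, Re) = -41.01°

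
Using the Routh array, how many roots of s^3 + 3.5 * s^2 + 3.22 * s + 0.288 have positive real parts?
Routh array:
s^3: [1, 3.22]; s^2: [3.5, 0.288]; s^1: [3.13771]; s^0: [0.288]
First column: [1, 3.5, 3.13771, 0.288]. Sign changes = RHP roots = 0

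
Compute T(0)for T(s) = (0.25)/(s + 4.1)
DC gain = T(0) = num(0)/den(0) = 0.25/4.1 = 0.06098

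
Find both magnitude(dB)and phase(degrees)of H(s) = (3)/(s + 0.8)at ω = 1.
Substitute s = j*1: H(j1) = 1.46341 - 1.82927j.
|H| = 20*log₁₀(sqrt(Re²+Im²)) = 7.39 dB.
∠H = atan2(Im, Re) = -51.34°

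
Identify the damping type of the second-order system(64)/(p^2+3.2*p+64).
Standard form: ωn²/(p²+2ζωn·p+ωn²) gives ωn=8, ζ=0.2.
Underdamped (ζ = 0.2 < 1)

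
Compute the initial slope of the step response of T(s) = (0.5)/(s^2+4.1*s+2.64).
IVT: y'(0⁺) = lim_{s→∞} s²·Y(s) = lim_{s→∞} s·T(s).
deg(num) = 0, deg(den) = 2, relative degree = 2 ≥ 2, so s·T(s) → 0. Initial slope = 0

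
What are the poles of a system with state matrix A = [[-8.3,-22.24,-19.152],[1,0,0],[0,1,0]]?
Eigenvalues solve det(λI - A) = 0.
Characteristic polynomial: λ^3 + 8.3*λ^2 + 22.24*λ + 19.152 = 0.
Factor: (λ + 3.6)(λ + 1.9)(λ + 2.8) = 0.
Roots: -1.9, -2.8, -3.6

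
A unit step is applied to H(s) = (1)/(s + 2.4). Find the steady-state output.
FVT: lim_{t→∞} y(t) = lim_{s→0} s*Y(s) where Y(s) = H(s)/s.
= lim_{s→0} H(s) = H(0) = num(0)/den(0) = 1/2.4 = 0.4167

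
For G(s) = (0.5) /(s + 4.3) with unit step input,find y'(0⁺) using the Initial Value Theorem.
IVT: y'(0⁺) = lim_{s→∞} s²·Y(s) = lim_{s→∞} s·G(s).
deg(num) = 0, deg(den) = 1, relative degree = 1, so s·G(s) → (leading num)/(leading den) = 0.5/1 = 0.5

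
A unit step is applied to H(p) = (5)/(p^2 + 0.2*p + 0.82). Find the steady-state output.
FVT: lim_{t→∞} y(t) = lim_{p→0} p*Y(p) where Y(p) = H(p)/p.
= lim_{p→0} H(p) = H(0) = num(0)/den(0) = 5/0.82 = 6.098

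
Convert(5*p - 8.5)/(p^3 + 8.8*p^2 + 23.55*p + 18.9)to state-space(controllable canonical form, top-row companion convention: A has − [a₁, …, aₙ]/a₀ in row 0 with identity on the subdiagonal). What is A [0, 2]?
Reachable canonical form for den = p^3 + 8.8*p^2 + 23.55*p + 18.9: top row of A = -[a₁,a₂,...,aₙ]/a₀, ones on the subdiagonal, zeros elsewhere.
A = [[-8.8, -23.55, -18.9], [1, 0, 0], [0, 1, 0]].
A[0,2] = -18.9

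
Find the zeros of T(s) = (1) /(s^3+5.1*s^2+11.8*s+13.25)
Numerator is a nonzero constant (1) → Zeros: none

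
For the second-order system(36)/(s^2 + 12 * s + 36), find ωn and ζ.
Standard form: ωn²/(s²+2ζωn·s+ωn²).
const=36=ωn² → ωn=6, s coeff=12=2ζωn → ζ=1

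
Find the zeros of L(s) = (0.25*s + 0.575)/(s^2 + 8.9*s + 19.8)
Set numerator = 0: 0.25*s + 0.575 = 0 → Zeros: -2.3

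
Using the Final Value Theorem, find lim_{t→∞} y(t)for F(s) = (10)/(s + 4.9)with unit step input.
FVT: lim_{t→∞} y(t) = lim_{s→0} s*Y(s) where Y(s) = F(s)/s.
= lim_{s→0} F(s) = F(0) = num(0)/den(0) = 10/4.9 = 2.041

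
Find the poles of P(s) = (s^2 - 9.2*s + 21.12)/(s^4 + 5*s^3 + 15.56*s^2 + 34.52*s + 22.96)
Set denominator = 0: s^4 + 5*s^3 + 15.56*s^2 + 34.52*s + 22.96 = (s + 2.8)(s + 1)(s^2 + 1.2*s + 8.2) = 0 → Poles: -0.6 + 2.8j, -0.6 - 2.8j, -1, -2.8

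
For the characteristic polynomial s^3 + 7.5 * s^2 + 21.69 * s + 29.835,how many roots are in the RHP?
s^3 + 7.5*s^2 + 21.69*s + 29.835 = (s + 3.9)(s^2 + 3.6*s + 7.65). Poles: -1.8 + 2.1j, -1.8 - 2.1j, -3.9. RHP poles (Re>0): 0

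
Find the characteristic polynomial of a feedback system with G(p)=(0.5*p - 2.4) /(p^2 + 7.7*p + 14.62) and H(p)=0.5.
Characteristic poly = G_den * H_den + G_num * H_num = (p^2 + 7.7*p + 14.62) + (0.25*p - 1.2) = p^2 + 7.95*p + 13.42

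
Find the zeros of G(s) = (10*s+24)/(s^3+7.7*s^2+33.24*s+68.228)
Set numerator = 0: 10*s + 24 = 0 → Zeros: -2.4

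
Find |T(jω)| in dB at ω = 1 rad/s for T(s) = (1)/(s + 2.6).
Substitute s = j*1: T(j1) = 0.335052 - 0.128866j.
|T(j1)| = sqrt(Re² + Im²) = 0.359.
20*log₁₀(0.359) = -8.90 dB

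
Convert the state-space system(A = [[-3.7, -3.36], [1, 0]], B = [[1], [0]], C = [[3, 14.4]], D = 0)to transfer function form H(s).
H(s) = C(sI - A)⁻¹B + D.
Characteristic polynomial det(sI - A) = s^2 + 3.7*s + 3.36.
Numerator from C·adj(sI-A)·B + D·det(sI-A) = 3*s + 14.4.
H(s) = (3*s + 14.4)/(s^2 + 3.7*s + 3.36)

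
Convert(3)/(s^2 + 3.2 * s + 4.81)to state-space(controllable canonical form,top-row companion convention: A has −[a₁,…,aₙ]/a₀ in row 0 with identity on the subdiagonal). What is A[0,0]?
Reachable canonical form for den = s^2 + 3.2*s + 4.81: top row of A = -[a₁,a₂,...,aₙ]/a₀, ones on the subdiagonal, zeros elsewhere.
A = [[-3.2, -4.81], [1, 0]].
A[0,0] = -3.2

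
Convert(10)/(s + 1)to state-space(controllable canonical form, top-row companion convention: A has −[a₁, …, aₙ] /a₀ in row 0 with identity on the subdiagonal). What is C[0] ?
Reachable canonical form: C = numerator coefficients (right-aligned, zero-padded to length n).
num = 10, C = [[10]].
C[0] = 10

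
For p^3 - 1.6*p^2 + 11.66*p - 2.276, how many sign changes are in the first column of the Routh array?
Routh array:
p^3: [1, 11.66]; p^2: [-1.6, -2.276]; p^1: [10.2375]; p^0: [-2.276]
First column: [1, -1.6, 10.2375, -2.276]. Sign changes = 3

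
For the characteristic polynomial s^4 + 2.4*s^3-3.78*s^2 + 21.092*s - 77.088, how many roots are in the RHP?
s^4 + 2.4*s^3 - 3.78*s^2 + 21.092*s - 77.088 = (s - 2.2)(s + 4.8)(s^2 - 0.2*s + 7.3). Poles: -4.8, 0.1 + 2.7j, 0.1 - 2.7j, 2.2. RHP poles (Re>0): 3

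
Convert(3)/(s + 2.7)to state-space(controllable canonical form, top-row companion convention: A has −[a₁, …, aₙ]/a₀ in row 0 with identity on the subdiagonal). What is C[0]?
Reachable canonical form: C = numerator coefficients (right-aligned, zero-padded to length n).
num = 3, C = [[3]].
C[0] = 3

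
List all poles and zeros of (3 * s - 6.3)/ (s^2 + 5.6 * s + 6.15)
Set denominator = 0: s^2 + 5.6*s + 6.15 = (s + 4.1)(s + 1.5) = 0 → Poles: -1.5, -4.1
Set numerator = 0: 3*s - 6.3 = 0 → Zeros: 2.1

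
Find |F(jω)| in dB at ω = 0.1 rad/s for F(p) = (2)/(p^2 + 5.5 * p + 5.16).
Substitute p = j*0.1: F(j0.1) = 0.38397 - 0.0410065j.
|F(j0.1)| = sqrt(Re² + Im²) = 0.3862.
20*log₁₀(0.3862) = -8.26 dB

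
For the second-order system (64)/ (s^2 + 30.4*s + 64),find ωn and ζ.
Standard form: ωn²/(s²+2ζωn·s+ωn²).
const=64=ωn² → ωn=8, s coeff=30.4=2ζωn → ζ=1.9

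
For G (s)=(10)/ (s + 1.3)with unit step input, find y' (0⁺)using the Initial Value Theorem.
IVT: y'(0⁺) = lim_{s→∞} s²·Y(s) = lim_{s→∞} s·G(s).
deg(num) = 0, deg(den) = 1, relative degree = 1, so s·G(s) → (leading num)/(leading den) = 10/1 = 10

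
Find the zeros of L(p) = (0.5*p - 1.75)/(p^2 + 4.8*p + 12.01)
Set numerator = 0: 0.5*p - 1.75 = 0 → Zeros: 3.5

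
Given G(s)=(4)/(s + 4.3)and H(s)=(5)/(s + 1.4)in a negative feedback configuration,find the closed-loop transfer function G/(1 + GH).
Closed-loop T = G/(1+GH).
Numerator: G_num * H_den = 4*s + 5.6.
Denominator: G_den * H_den + G_num * H_num = (s^2 + 5.7*s + 6.02) + (20) = s^2 + 5.7*s + 26.02.
T(s) = (4*s + 5.6)/(s^2 + 5.7*s + 26.02)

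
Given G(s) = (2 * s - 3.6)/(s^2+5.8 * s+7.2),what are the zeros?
Set numerator = 0: 2*s - 3.6 = 0 → Zeros: 1.8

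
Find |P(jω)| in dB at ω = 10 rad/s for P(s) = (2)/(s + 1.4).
Substitute s = j*10: P(j10) = 0.0274617 - 0.196155j.
|P(j10)| = sqrt(Re² + Im²) = 0.1981.
20*log₁₀(0.1981) = -14.06 dB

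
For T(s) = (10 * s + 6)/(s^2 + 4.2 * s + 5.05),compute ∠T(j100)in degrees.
Substitute s = j*100: T(j100) = 0.00359759 - 0.0998994j.
∠T(j100) = atan2(Im, Re) = atan2(-0.0998994, 0.00359759) = -87.94°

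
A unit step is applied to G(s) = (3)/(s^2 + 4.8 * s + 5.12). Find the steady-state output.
FVT: lim_{t→∞} y(t) = lim_{s→0} s*Y(s) where Y(s) = G(s)/s.
= lim_{s→0} G(s) = G(0) = num(0)/den(0) = 3/5.12 = 0.5859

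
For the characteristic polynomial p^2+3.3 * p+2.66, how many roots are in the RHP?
p^2 + 3.3*p + 2.66 = (p + 1.9)(p + 1.4). Poles: -1.4, -1.9. RHP poles (Re>0): 0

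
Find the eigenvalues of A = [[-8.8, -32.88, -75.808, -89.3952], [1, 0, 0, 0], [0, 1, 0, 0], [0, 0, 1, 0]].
Eigenvalues solve det(λI - A) = 0.
Characteristic polynomial: λ^4 + 8.8*λ^3 + 32.88*λ^2 + 75.808*λ + 89.3952 = 0.
Factor: (λ + 3.6)(λ + 3.2)(λ^2 + 2*λ + 7.76) = 0.
Roots: -1 + 2.6j, -1 - 2.6j, -3.2, -3.6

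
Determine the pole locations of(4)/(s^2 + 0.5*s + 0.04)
Set denominator = 0: s^2 + 0.5*s + 0.04 = (s + 0.4)(s + 0.1) = 0 → Poles: -0.1, -0.4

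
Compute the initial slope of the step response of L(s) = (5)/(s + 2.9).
IVT: y'(0⁺) = lim_{s→∞} s²·Y(s) = lim_{s→∞} s·L(s).
deg(num) = 0, deg(den) = 1, relative degree = 1, so s·L(s) → (leading num)/(leading den) = 5/1 = 5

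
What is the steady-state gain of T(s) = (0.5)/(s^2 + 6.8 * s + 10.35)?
DC gain = T(0) = num(0)/den(0) = 0.5/10.35 = 0.04831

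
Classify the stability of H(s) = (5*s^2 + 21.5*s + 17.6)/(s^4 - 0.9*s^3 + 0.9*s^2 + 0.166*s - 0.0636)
Denominator: s^4 - 0.9*s^3 + 0.9*s^2 + 0.166*s - 0.0636 = (s - 0.2)(s + 0.3)(s^2 - s + 1.06). Poles: -0.3, 0.2, 0.5 + 0.9j, 0.5 - 0.9j. Unstable (3 pole(s) in RHP)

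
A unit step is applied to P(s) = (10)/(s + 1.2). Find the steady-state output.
FVT: lim_{t→∞} y(t) = lim_{s→0} s*Y(s) where Y(s) = P(s)/s.
= lim_{s→0} P(s) = P(0) = num(0)/den(0) = 10/1.2 = 8.333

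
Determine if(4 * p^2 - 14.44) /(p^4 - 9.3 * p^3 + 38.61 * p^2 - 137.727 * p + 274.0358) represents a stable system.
Denominator: p^4 - 9.3*p^3 + 38.61*p^2 - 137.727*p + 274.0358 = (p - 4.6)(p - 4.1)(p^2 - 0.6*p + 14.53). Poles: 0.3 + 3.8j, 0.3 - 3.8j, 4.1, 4.6. All Re(p)<0: No (unstable)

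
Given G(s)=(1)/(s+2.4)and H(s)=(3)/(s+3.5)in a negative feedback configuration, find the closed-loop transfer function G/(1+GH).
Closed-loop T = G/(1+GH).
Numerator: G_num * H_den = s + 3.5.
Denominator: G_den * H_den + G_num * H_num = (s^2 + 5.9*s + 8.4) + (3) = s^2 + 5.9*s + 11.4.
T(s) = (s + 3.5)/(s^2 + 5.9*s + 11.4)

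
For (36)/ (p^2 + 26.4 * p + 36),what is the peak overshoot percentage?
Standard form: ωn²/(p²+2ζωn·p+ωn²) → ωn = 6, ζ = 2.2.
ζ ≥ 1, so the response is non-oscillatory: peak overshoot = 0%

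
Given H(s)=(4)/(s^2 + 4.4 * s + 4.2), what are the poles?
Set denominator = 0: s^2 + 4.4*s + 4.2 = (s + 1.4)(s + 3) = 0 → Poles: -1.4, -3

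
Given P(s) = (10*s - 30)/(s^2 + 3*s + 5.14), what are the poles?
Set denominator = 0: s^2 + 3*s + 5.14 = 0 → Poles: -1.5 + 1.7j, -1.5 - 1.7j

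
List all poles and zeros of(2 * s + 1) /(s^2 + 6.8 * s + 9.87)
Set denominator = 0: s^2 + 6.8*s + 9.87 = (s + 4.7)(s + 2.1) = 0 → Poles: -2.1, -4.7
Set numerator = 0: 2*s + 1 = 0 → Zeros: -0.5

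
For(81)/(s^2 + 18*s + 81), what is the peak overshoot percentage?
Standard form: ωn²/(s²+2ζωn·s+ωn²) → ωn = 9, ζ = 1.
ζ ≥ 1, so the response is non-oscillatory: peak overshoot = 0%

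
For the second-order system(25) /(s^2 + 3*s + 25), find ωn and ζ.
Standard form: ωn²/(s²+2ζωn·s+ωn²).
const=25=ωn² → ωn=5, s coeff=3=2ζωn → ζ=0.3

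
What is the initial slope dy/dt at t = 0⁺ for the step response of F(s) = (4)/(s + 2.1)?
IVT: y'(0⁺) = lim_{s→∞} s²·Y(s) = lim_{s→∞} s·F(s).
deg(num) = 0, deg(den) = 1, relative degree = 1, so s·F(s) → (leading num)/(leading den) = 4/1 = 4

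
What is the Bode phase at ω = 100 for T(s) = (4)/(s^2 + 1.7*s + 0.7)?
Substitute s = j*100: T(j100) = -0.000399912 - 6.79899e-06j.
∠T(j100) = atan2(Im, Re) = atan2(-6.79899e-06, -0.000399912) = -179.03°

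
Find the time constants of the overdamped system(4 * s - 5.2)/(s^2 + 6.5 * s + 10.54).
Overdamped: real poles at -3.1, -3.4. τ = -1/pole → τ₁ = 0.3226, τ₂ = 0.2941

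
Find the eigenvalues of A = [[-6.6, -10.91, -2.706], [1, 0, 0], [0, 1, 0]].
Eigenvalues solve det(λI - A) = 0.
Characteristic polynomial: λ^3 + 6.6*λ^2 + 10.91*λ + 2.706 = 0.
Factor: (λ + 0.3)(λ + 2.2)(λ + 4.1) = 0.
Roots: -0.3, -2.2, -4.1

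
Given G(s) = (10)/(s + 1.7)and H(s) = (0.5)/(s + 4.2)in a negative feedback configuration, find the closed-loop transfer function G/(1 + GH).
Closed-loop T = G/(1+GH).
Numerator: G_num * H_den = 10*s + 42.
Denominator: G_den * H_den + G_num * H_num = (s^2 + 5.9*s + 7.14) + (5) = s^2 + 5.9*s + 12.14.
T(s) = (10*s + 42)/(s^2 + 5.9*s + 12.14)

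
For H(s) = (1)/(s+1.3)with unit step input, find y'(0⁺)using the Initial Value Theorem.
IVT: y'(0⁺) = lim_{s→∞} s²·Y(s) = lim_{s→∞} s·H(s).
deg(num) = 0, deg(den) = 1, relative degree = 1, so s·H(s) → (leading num)/(leading den) = 1/1 = 1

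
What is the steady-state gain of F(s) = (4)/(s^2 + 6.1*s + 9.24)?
DC gain = F(0) = num(0)/den(0) = 4/9.24 = 0.4329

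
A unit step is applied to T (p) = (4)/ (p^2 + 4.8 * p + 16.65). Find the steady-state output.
FVT: lim_{t→∞} y(t) = lim_{p→0} p*Y(p) where Y(p) = T(p)/p.
= lim_{p→0} T(p) = T(0) = num(0)/den(0) = 4/16.65 = 0.2402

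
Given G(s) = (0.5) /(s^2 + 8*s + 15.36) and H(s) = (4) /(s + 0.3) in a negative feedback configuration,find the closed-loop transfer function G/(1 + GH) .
Closed-loop T = G/(1+GH).
Numerator: G_num * H_den = 0.5*s + 0.15.
Denominator: G_den * H_den + G_num * H_num = (s^3 + 8.3*s^2 + 17.76*s + 4.608) + (2) = s^3 + 8.3*s^2 + 17.76*s + 6.608.
T(s) = (0.5*s + 0.15)/(s^3 + 8.3*s^2 + 17.76*s + 6.608)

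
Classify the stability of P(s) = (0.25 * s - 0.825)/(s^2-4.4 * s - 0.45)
Denominator: s^2 - 4.4*s - 0.45 = (s - 4.5)(s + 0.1). Poles: -0.1, 4.5. Unstable (1 pole(s) in RHP)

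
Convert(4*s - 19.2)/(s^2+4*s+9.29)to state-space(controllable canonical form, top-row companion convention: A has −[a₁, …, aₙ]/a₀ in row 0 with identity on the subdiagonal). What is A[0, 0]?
Reachable canonical form for den = s^2 + 4*s + 9.29: top row of A = -[a₁,a₂,...,aₙ]/a₀, ones on the subdiagonal, zeros elsewhere.
A = [[-4, -9.29], [1, 0]].
A[0,0] = -4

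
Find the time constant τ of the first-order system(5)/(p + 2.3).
First-order system: τ = -1/pole. Pole = -2.3. τ = -1/(-2.3) = 0.4348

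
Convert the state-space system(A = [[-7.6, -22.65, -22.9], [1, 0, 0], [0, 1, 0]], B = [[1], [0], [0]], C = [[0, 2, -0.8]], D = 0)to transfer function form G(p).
G(p) = C(pI - A)⁻¹B + D.
Characteristic polynomial det(pI - A) = p^3 + 7.6*p^2 + 22.65*p + 22.9.
Numerator from C·adj(pI-A)·B + D·det(pI-A) = 2*p - 0.8.
G(p) = (2*p - 0.8)/(p^3 + 7.6*p^2 + 22.65*p + 22.9)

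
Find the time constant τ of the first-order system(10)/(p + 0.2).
First-order system: τ = -1/pole. Pole = -0.2. τ = -1/(-0.2) = 5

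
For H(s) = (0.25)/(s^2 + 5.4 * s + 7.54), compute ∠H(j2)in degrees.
Substitute s = j*2: H(j2) = 0.00685135 - 0.0209024j.
∠H(j2) = atan2(Im, Re) = atan2(-0.0209024, 0.00685135) = -71.85°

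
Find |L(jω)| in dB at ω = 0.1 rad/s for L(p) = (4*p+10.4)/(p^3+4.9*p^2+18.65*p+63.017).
Substitute p = j*0.1: L(j0.1) = 0.165207 + 0.00146193j.
|L(j0.1)| = sqrt(Re² + Im²) = 0.1652.
20*log₁₀(0.1652) = -15.64 dB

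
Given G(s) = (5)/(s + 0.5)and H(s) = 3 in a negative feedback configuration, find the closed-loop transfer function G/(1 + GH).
Closed-loop T = G/(1+GH).
Numerator: G_num * H_den = 5.
Denominator: G_den * H_den + G_num * H_num = (s + 0.5) + (15) = s + 15.5.
T(s) = (5)/(s + 15.5)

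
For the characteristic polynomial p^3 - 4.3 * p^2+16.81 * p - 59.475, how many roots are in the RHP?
p^3 - 4.3*p^2 + 16.81*p - 59.475 = (p - 3.9)(p^2 - 0.4*p + 15.25). Poles: 0.2 + 3.9j, 0.2 - 3.9j, 3.9. RHP poles (Re>0): 3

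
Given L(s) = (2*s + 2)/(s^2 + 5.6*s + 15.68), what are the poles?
Set denominator = 0: s^2 + 5.6*s + 15.68 = 0 → Poles: -2.8 + 2.8j, -2.8 - 2.8j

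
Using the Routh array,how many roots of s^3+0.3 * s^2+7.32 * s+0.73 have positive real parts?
Routh array:
s^3: [1, 7.32]; s^2: [0.3, 0.73]; s^1: [4.88667]; s^0: [0.73]
First column: [1, 0.3, 4.88667, 0.73]. Sign changes = RHP roots = 0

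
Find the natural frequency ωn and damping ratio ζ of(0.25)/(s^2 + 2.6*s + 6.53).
Underdamped: complex pole -1.3 + 2.2j. ωn = |pole| = 2.555, ζ = -Re(pole)/ωn = 0.5087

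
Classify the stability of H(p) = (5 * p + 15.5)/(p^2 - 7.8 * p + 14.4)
Denominator: p^2 - 7.8*p + 14.4 = (p - 4.8)(p - 3). Poles: 3, 4.8. Unstable (2 pole(s) in RHP)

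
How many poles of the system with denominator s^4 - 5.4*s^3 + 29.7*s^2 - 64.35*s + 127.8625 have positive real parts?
s^4 - 5.4*s^3 + 29.7*s^2 - 64.35*s + 127.8625 = (s^2 - 2*s + 13.25)(s^2 - 3.4*s + 9.65). Poles: 1 + 3.5j, 1 - 3.5j, 1.7 + 2.6j, 1.7 - 2.6j. RHP poles (Re>0): 4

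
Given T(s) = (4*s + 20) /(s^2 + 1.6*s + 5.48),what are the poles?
Set denominator = 0: s^2 + 1.6*s + 5.48 = 0 → Poles: -0.8 + 2.2j, -0.8 - 2.2j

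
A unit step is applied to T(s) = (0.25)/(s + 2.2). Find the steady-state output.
FVT: lim_{t→∞} y(t) = lim_{s→0} s*Y(s) where Y(s) = T(s)/s.
= lim_{s→0} T(s) = T(0) = num(0)/den(0) = 0.25/2.2 = 0.1136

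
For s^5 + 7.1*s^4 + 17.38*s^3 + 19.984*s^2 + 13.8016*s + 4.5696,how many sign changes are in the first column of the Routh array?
Routh array:
s^5: [1, 17.38, 13.8016]; s^4: [7.1, 19.984, 4.5696]; s^3: [14.5654, 13.158]; s^2: [13.57, 4.5696]; s^1: [8.25323]; s^0: [4.5696]
First column: [1, 7.1, 14.5654, 13.57, 8.25323, 4.5696]. Sign changes = 0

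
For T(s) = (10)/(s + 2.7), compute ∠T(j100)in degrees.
Substitute s = j*100: T(j100) = 0.00269803 - 0.0999272j.
∠T(j100) = atan2(Im, Re) = atan2(-0.0999272, 0.00269803) = -88.45°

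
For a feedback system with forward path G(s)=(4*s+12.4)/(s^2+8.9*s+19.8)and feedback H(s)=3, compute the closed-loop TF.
Closed-loop T = G/(1+GH).
Numerator: G_num * H_den = 4*s + 12.4.
Denominator: G_den * H_den + G_num * H_num = (s^2 + 8.9*s + 19.8) + (12*s + 37.2) = s^2 + 20.9*s + 57.
T(s) = (4*s + 12.4)/(s^2 + 20.9*s + 57)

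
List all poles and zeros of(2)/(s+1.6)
Set denominator = 0: s + 1.6 = 0 → Poles: -1.6
Numerator is a nonzero constant (2) → Zeros: none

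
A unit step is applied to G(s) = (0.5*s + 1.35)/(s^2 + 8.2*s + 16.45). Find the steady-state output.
FVT: lim_{t→∞} y(t) = lim_{s→0} s*Y(s) where Y(s) = G(s)/s.
= lim_{s→0} G(s) = G(0) = num(0)/den(0) = 1.35/16.45 = 0.08207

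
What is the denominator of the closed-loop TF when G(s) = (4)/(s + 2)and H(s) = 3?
Characteristic poly = G_den * H_den + G_num * H_num = (s + 2) + (12) = s + 14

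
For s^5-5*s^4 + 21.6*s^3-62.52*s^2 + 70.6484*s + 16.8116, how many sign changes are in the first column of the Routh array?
Routh array:
s^5: [1, 21.6, 70.6484]; s^4: [-5, -62.52, 16.8116]; s^3: [9.096, 74.01072]; s^2: [-21.8369, 16.8116]; s^1: [81.0135]; s^0: [16.8116]
First column: [1, -5, 9.096, -21.8369, 81.0135, 16.8116]. Sign changes = 4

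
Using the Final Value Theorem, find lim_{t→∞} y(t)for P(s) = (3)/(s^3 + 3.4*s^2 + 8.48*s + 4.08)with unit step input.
FVT: lim_{t→∞} y(t) = lim_{s→0} s*Y(s) where Y(s) = P(s)/s.
= lim_{s→0} P(s) = P(0) = num(0)/den(0) = 3/4.08 = 0.7353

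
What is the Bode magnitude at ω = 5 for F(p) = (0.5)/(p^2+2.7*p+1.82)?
Substitute p = j*5: F(j5) = -0.016107 - 0.0093807j.
|F(j5)| = sqrt(Re² + Im²) = 0.01864.
20*log₁₀(0.01864) = -34.59 dB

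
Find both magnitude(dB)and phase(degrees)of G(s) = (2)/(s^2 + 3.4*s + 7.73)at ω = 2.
Substitute s = j*2: G(j2) = 0.124017 - 0.226091j.
|G| = 20*log₁₀(sqrt(Re²+Im²)) = -11.77 dB.
∠G = atan2(Im, Re) = -61.25°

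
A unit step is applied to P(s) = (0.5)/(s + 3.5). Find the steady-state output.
FVT: lim_{t→∞} y(t) = lim_{s→0} s*Y(s) where Y(s) = P(s)/s.
= lim_{s→0} P(s) = P(0) = num(0)/den(0) = 0.5/3.5 = 0.1429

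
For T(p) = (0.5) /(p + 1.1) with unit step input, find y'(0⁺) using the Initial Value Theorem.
IVT: y'(0⁺) = lim_{p→∞} p²·Y(p) = lim_{p→∞} p·T(p).
deg(num) = 0, deg(den) = 1, relative degree = 1, so p·T(p) → (leading num)/(leading den) = 0.5/1 = 0.5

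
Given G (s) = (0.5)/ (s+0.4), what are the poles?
Set denominator = 0: s + 0.4 = 0 → Poles: -0.4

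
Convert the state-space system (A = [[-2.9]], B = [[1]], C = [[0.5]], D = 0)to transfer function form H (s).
H(s) = C(sI - A)⁻¹B + D.
Characteristic polynomial det(sI - A) = s + 2.9.
Numerator from C·adj(sI-A)·B + D·det(sI-A) = 0.5.
H(s) = (0.5)/(s + 2.9)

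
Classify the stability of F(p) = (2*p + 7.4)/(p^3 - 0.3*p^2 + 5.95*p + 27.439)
Denominator: p^3 - 0.3*p^2 + 5.95*p + 27.439 = (p + 2.3)(p^2 - 2.6*p + 11.93). Poles: -2.3, 1.3 + 3.2j, 1.3 - 3.2j. Unstable (2 pole(s) in RHP)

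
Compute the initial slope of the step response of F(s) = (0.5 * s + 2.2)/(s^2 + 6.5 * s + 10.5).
IVT: y'(0⁺) = lim_{s→∞} s²·Y(s) = lim_{s→∞} s·F(s).
deg(num) = 1, deg(den) = 2, relative degree = 1, so s·F(s) → (leading num)/(leading den) = 0.5/1 = 0.5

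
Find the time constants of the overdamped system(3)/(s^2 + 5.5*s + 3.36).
Overdamped: real poles at -4.8, -0.7. τ = -1/pole → τ₁ = 0.2083, τ₂ = 1.429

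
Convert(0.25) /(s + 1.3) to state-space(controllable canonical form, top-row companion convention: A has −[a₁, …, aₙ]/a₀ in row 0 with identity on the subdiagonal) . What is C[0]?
Reachable canonical form: C = numerator coefficients (right-aligned, zero-padded to length n).
num = 0.25, C = [[0.25]].
C[0] = 0.25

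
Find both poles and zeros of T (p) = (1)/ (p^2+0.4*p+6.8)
Set denominator = 0: p^2 + 0.4*p + 6.8 = 0 → Poles: -0.2 + 2.6j, -0.2 - 2.6j
Numerator is a nonzero constant (1) → Zeros: none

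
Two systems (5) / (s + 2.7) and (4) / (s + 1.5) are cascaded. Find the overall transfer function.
Series: H = H₁ · H₂ = (n₁·n₂)/(d₁·d₂).
Num: n₁·n₂ = 20. Den: d₁·d₂ = s^2 + 4.2*s + 4.05.
H(s) = (20)/(s^2 + 4.2*s + 4.05)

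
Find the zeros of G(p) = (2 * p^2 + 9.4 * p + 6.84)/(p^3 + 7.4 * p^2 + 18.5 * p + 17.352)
Set numerator = 0: 2*p^2 + 9.4*p + 6.84 = 2*(p + 0.9)(p + 3.8) = 0 → Zeros: -0.9, -3.8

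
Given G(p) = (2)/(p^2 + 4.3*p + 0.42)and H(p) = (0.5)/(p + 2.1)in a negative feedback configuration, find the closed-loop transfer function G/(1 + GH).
Closed-loop T = G/(1+GH).
Numerator: G_num * H_den = 2*p + 4.2.
Denominator: G_den * H_den + G_num * H_num = (p^3 + 6.4*p^2 + 9.45*p + 0.882) + (1) = p^3 + 6.4*p^2 + 9.45*p + 1.882.
T(p) = (2*p + 4.2)/(p^3 + 6.4*p^2 + 9.45*p + 1.882)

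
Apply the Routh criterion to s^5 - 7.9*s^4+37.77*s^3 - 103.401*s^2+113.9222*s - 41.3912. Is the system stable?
Routh array:
s^5: [1, 37.77, 113.9222]; s^4: [-7.9, -103.401, -41.3912]; s^3: [24.6813, 108.683]; s^2: [-68.6137, -41.3912]; s^1: [93.7938]; s^0: [-41.3912]
First column: [1, -7.9, 24.6813, -68.6137, 93.7938, -41.3912]. Sign changes = 5.
No, unstable (5 RHP root(s))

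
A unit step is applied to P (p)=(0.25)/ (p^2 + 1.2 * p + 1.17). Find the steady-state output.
FVT: lim_{t→∞} y(t) = lim_{p→0} p*Y(p) where Y(p) = P(p)/p.
= lim_{p→0} P(p) = P(0) = num(0)/den(0) = 0.25/1.17 = 0.2137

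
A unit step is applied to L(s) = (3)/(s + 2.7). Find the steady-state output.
FVT: lim_{t→∞} y(t) = lim_{s→0} s*Y(s) where Y(s) = L(s)/s.
= lim_{s→0} L(s) = L(0) = num(0)/den(0) = 3/2.7 = 1.111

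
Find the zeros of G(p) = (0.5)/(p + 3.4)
Numerator is a nonzero constant (0.5) → Zeros: none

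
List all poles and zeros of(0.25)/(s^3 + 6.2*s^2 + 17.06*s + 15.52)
Set denominator = 0: s^3 + 6.2*s^2 + 17.06*s + 15.52 = (s + 1.6)(s^2 + 4.6*s + 9.7) = 0 → Poles: -1.6, -2.3 + 2.1j, -2.3 - 2.1j
Numerator is a nonzero constant (0.25) → Zeros: none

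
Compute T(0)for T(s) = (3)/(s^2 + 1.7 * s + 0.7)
DC gain = T(0) = num(0)/den(0) = 3/0.7 = 4.286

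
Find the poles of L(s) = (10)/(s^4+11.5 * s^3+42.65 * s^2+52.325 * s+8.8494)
Set denominator = 0: s^4 + 11.5*s^3 + 42.65*s^2 + 52.325*s + 8.8494 = (s + 4.3)(s + 0.2)(s + 4.9)(s + 2.1) = 0 → Poles: -0.2, -2.1, -4.3, -4.9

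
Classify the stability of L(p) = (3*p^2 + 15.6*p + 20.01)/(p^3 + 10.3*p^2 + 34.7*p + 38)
Denominator: p^3 + 10.3*p^2 + 34.7*p + 38 = (p + 4)(p + 3.8)(p + 2.5). Poles: -2.5, -3.8, -4. Stable (all poles in LHP)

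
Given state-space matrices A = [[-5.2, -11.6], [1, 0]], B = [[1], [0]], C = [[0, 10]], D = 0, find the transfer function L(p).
L(p) = C(pI - A)⁻¹B + D.
Characteristic polynomial det(pI - A) = p^2 + 5.2*p + 11.6.
Numerator from C·adj(pI-A)·B + D·det(pI-A) = 10.
L(p) = (10)/(p^2 + 5.2*p + 11.6)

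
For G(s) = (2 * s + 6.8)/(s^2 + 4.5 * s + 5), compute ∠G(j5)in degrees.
Substitute s = j*5: G(j5) = 0.0982069 - 0.389517j.
∠G(j5) = atan2(Im, Re) = atan2(-0.389517, 0.0982069) = -75.85°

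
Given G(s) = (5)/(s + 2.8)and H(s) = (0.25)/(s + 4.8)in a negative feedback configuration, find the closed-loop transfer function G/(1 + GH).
Closed-loop T = G/(1+GH).
Numerator: G_num * H_den = 5*s + 24.
Denominator: G_den * H_den + G_num * H_num = (s^2 + 7.6*s + 13.44) + (1.25) = s^2 + 7.6*s + 14.69.
T(s) = (5*s + 24)/(s^2 + 7.6*s + 14.69)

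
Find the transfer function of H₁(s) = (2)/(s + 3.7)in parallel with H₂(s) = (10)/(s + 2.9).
Parallel: H = H₁ + H₂ = (n₁·d₂ + n₂·d₁)/(d₁·d₂).
n₁·d₂ = 2*s + 5.8. n₂·d₁ = 10*s + 37. Sum = 12*s + 42.8. d₁·d₂ = s^2 + 6.6*s + 10.73.
H(s) = (12*s + 42.8)/(s^2 + 6.6*s + 10.73)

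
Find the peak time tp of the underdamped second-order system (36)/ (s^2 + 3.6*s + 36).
Standard form: ωn²/(s²+2ζωn·s+ωn²) → ωn = 6, ζ = 0.3.
ωd = ωn·√(1-ζ²) = 6·√(1-0.3²) = 5.724.
tp = π/ωd = π/5.724 = 0.5489 s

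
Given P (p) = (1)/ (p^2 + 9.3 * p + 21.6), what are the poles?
Set denominator = 0: p^2 + 9.3*p + 21.6 = (p + 4.5)(p + 4.8) = 0 → Poles: -4.5, -4.8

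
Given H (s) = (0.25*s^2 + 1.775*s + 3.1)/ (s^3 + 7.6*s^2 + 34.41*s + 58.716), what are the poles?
Set denominator = 0: s^3 + 7.6*s^2 + 34.41*s + 58.716 = (s + 2.8)(s^2 + 4.8*s + 20.97) = 0 → Poles: -2.4 + 3.9j, -2.4 - 3.9j, -2.8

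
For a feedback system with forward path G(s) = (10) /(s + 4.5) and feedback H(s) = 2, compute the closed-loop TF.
Closed-loop T = G/(1+GH).
Numerator: G_num * H_den = 10.
Denominator: G_den * H_den + G_num * H_num = (s + 4.5) + (20) = s + 24.5.
T(s) = (10)/(s + 24.5)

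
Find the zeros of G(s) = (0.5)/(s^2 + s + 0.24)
Numerator is a nonzero constant (0.5) → Zeros: none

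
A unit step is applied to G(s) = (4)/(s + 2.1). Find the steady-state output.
FVT: lim_{t→∞} y(t) = lim_{s→0} s*Y(s) where Y(s) = G(s)/s.
= lim_{s→0} G(s) = G(0) = num(0)/den(0) = 4/2.1 = 1.905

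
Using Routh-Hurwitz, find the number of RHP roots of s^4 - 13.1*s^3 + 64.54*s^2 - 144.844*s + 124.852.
Routh array:
s^4: [1, 64.54, 124.852]; s^3: [-13.1, -144.844]; s^2: [53.4832, 124.852]; s^1: [-114.263]; s^0: [124.852]
First column: [1, -13.1, 53.4832, -114.263, 124.852]. Sign changes = RHP roots = 4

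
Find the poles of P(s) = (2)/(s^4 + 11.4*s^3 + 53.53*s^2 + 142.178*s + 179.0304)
Set denominator = 0: s^4 + 11.4*s^3 + 53.53*s^2 + 142.178*s + 179.0304 = (s + 4.8)(s + 3.4)(s^2 + 3.2*s + 10.97) = 0 → Poles: -1.6 + 2.9j, -1.6 - 2.9j, -3.4, -4.8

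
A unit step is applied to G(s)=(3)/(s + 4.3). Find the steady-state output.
FVT: lim_{t→∞} y(t) = lim_{s→0} s*Y(s) where Y(s) = G(s)/s.
= lim_{s→0} G(s) = G(0) = num(0)/den(0) = 3/4.3 = 0.6977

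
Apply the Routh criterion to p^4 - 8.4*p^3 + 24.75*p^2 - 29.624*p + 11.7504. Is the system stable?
Routh array:
p^4: [1, 24.75, 11.7504]; p^3: [-8.4, -29.624]; p^2: [21.2233, 11.7504]; p^1: [-24.9733]; p^0: [11.7504]
First column: [1, -8.4, 21.2233, -24.9733, 11.7504]. Sign changes = 4.
No, unstable (4 RHP root(s))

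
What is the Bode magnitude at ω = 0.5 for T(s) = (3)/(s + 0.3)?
Substitute s = j*0.5: T(j0.5) = 2.64706 - 4.41176j.
|T(j0.5)| = sqrt(Re² + Im²) = 5.145.
20*log₁₀(5.145) = 14.23 dB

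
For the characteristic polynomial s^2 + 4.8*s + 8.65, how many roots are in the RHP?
Poles: -2.4 + 1.7j, -2.4 - 1.7j. RHP poles (Re>0): 0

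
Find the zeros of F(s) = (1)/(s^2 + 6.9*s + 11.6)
Numerator is a nonzero constant (1) → Zeros: none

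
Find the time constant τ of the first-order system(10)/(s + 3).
First-order system: τ = -1/pole. Pole = -3. τ = -1/(-3) = 0.3333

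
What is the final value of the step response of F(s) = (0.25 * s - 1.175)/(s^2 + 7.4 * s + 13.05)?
FVT: lim_{t→∞} y(t) = lim_{s→0} s*Y(s) where Y(s) = F(s)/s.
= lim_{s→0} F(s) = F(0) = num(0)/den(0) = -1.175/13.05 = -0.09004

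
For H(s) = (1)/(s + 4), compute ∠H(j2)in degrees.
Substitute s = j*2: H(j2) = 0.2 - 0.1j.
∠H(j2) = atan2(Im, Re) = atan2(-0.1, 0.2) = -26.57°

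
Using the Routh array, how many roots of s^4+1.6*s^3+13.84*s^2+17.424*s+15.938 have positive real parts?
Routh array:
s^4: [1, 13.84, 15.938]; s^3: [1.6, 17.424]; s^2: [2.95, 15.938]; s^1: [8.77966]; s^0: [15.938]
First column: [1, 1.6, 2.95, 8.77966, 15.938]. Sign changes = RHP roots = 0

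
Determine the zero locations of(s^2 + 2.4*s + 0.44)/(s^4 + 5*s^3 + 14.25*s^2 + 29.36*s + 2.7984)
Set numerator = 0: s^2 + 2.4*s + 0.44 = (s + 2.2)(s + 0.2) = 0 → Zeros: -0.2, -2.2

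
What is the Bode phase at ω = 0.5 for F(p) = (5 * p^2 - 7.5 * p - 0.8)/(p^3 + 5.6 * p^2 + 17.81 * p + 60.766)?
Substitute p = j*0.5: F(j0.5) = -0.0429347 - 0.0568176j.
∠F(j0.5) = atan2(Im, Re) = atan2(-0.0568176, -0.0429347) = -127.08°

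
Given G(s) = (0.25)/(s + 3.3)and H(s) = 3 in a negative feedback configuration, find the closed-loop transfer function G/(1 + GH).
Closed-loop T = G/(1+GH).
Numerator: G_num * H_den = 0.25.
Denominator: G_den * H_den + G_num * H_num = (s + 3.3) + (0.75) = s + 4.05.
T(s) = (0.25)/(s + 4.05)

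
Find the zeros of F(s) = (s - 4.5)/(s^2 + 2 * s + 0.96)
Set numerator = 0: s - 4.5 = 0 → Zeros: 4.5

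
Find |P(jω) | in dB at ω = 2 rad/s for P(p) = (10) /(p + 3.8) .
Substitute p = j*2: P(j2) = 2.06074 - 1.0846j.
|P(j2)| = sqrt(Re² + Im²) = 2.329.
20*log₁₀(2.329) = 7.34 dB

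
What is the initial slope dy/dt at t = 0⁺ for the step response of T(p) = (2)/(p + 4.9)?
IVT: y'(0⁺) = lim_{p→∞} p²·Y(p) = lim_{p→∞} p·T(p).
deg(num) = 0, deg(den) = 1, relative degree = 1, so p·T(p) → (leading num)/(leading den) = 2/1 = 2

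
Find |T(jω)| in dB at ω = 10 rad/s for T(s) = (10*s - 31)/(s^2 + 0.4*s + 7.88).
Substitute s = j*10: T(j10) = 0.382932 - 1.06891j.
|T(j10)| = sqrt(Re² + Im²) = 1.135.
20*log₁₀(1.135) = 1.10 dB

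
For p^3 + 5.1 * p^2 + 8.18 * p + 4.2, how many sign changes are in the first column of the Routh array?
Routh array:
p^3: [1, 8.18]; p^2: [5.1, 4.2]; p^1: [7.35647]; p^0: [4.2]
First column: [1, 5.1, 7.35647, 4.2]. Sign changes = 0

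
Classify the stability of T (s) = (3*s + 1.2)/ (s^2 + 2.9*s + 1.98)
Denominator: s^2 + 2.9*s + 1.98 = (s + 1.1)(s + 1.8). Poles: -1.1, -1.8. Stable (all poles in LHP)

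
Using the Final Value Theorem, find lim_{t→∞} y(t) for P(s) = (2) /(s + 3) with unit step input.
FVT: lim_{t→∞} y(t) = lim_{s→0} s*Y(s) where Y(s) = P(s)/s.
= lim_{s→0} P(s) = P(0) = num(0)/den(0) = 2/3 = 0.6667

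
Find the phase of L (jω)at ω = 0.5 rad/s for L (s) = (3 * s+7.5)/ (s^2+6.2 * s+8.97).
Substitute s = j*0.5: L(j0.5) = 0.817879 - 0.118741j.
∠L(j0.5) = atan2(Im, Re) = atan2(-0.118741, 0.817879) = -8.26°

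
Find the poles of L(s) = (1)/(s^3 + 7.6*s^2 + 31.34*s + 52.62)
Set denominator = 0: s^3 + 7.6*s^2 + 31.34*s + 52.62 = (s + 3)(s^2 + 4.6*s + 17.54) = 0 → Poles: -2.3 + 3.5j, -2.3 - 3.5j, -3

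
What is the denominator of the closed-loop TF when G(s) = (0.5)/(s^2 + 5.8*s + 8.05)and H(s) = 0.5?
Characteristic poly = G_den * H_den + G_num * H_num = (s^2 + 5.8*s + 8.05) + (0.25) = s^2 + 5.8*s + 8.3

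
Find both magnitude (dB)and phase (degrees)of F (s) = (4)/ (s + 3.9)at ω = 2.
Substitute s = j*2: F(j2) = 0.812077 - 0.41645j.
|F| = 20*log₁₀(sqrt(Re²+Im²)) = -0.79 dB.
∠F = atan2(Im, Re) = -27.15°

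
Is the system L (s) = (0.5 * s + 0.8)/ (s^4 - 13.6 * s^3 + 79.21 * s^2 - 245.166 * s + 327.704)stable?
Denominator: s^4 - 13.6*s^3 + 79.21*s^2 - 245.166*s + 327.704 = (s - 4)(s - 4.6)(s^2 - 5*s + 17.81). Poles: 2.5 + 3.4j, 2.5 - 3.4j, 4, 4.6. All Re(p)<0: No (unstable)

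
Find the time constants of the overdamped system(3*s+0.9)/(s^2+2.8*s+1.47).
Overdamped: real poles at -2.1, -0.7. τ = -1/pole → τ₁ = 0.4762, τ₂ = 1.429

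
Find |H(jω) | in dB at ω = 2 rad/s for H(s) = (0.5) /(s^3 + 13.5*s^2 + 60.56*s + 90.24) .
Substitute s = j*2: H(j2) = 0.00128424 - 0.00400865j.
|H(j2)| = sqrt(Re² + Im²) = 0.004209.
20*log₁₀(0.004209) = -47.52 dB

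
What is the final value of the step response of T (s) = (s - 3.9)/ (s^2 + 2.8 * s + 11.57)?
FVT: lim_{t→∞} y(t) = lim_{s→0} s*Y(s) where Y(s) = T(s)/s.
= lim_{s→0} T(s) = T(0) = num(0)/den(0) = -3.9/11.57 = -0.3371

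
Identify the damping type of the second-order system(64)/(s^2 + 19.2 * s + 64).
Standard form: ωn²/(s²+2ζωn·s+ωn²) gives ωn=8, ζ=1.2.
Overdamped (ζ = 1.2 > 1)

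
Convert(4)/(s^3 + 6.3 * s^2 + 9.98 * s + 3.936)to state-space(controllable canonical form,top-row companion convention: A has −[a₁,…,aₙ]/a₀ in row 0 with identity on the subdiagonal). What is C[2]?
Reachable canonical form: C = numerator coefficients (right-aligned, zero-padded to length n).
num = 4, C = [[0, 0, 4]].
C[2] = 4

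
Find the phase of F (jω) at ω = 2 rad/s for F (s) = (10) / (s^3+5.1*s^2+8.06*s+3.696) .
Substitute s = j*2: F(j2) = -0.484233 - 0.235391j.
∠F(j2) = atan2(Im, Re) = atan2(-0.235391, -0.484233) = -154.08°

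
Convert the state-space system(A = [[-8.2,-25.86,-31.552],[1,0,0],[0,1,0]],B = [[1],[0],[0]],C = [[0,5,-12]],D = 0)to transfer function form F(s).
F(s) = C(sI - A)⁻¹B + D.
Characteristic polynomial det(sI - A) = s^3 + 8.2*s^2 + 25.86*s + 31.552.
Numerator from C·adj(sI-A)·B + D·det(sI-A) = 5*s - 12.
F(s) = (5*s - 12)/(s^3 + 8.2*s^2 + 25.86*s + 31.552)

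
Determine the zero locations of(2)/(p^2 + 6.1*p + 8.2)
Numerator is a nonzero constant (2) → Zeros: none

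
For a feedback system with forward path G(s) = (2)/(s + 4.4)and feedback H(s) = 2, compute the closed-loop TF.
Closed-loop T = G/(1+GH).
Numerator: G_num * H_den = 2.
Denominator: G_den * H_den + G_num * H_num = (s + 4.4) + (4) = s + 8.4.
T(s) = (2)/(s + 8.4)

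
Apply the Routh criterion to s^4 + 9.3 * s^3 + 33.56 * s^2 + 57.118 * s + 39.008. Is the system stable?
Routh array:
s^4: [1, 33.56, 39.008]; s^3: [9.3, 57.118]; s^2: [27.4183, 39.008]; s^1: [43.8869]; s^0: [39.008]
First column: [1, 9.3, 27.4183, 43.8869, 39.008]. Sign changes = 0.
Yes, stable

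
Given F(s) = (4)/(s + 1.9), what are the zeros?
Numerator is a nonzero constant (4) → Zeros: none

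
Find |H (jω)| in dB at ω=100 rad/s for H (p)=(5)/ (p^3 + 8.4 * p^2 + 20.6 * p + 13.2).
Substitute p = j*100: H(j100) = -4.18704e-07 + 4.97508e-06j.
|H(j100)| = sqrt(Re² + Im²) = 4.993e-06.
20*log₁₀(4.993e-06) = -106.03 dB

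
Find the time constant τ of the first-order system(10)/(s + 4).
First-order system: τ = -1/pole. Pole = -4. τ = -1/(-4) = 0.25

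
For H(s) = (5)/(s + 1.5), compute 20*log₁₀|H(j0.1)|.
Substitute s = j*0.1: H(j0.1) = 3.31858 - 0.221239j.
|H(j0.1)| = sqrt(Re² + Im²) = 3.326.
20*log₁₀(3.326) = 10.44 dB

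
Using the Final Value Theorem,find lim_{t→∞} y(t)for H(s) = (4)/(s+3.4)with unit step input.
FVT: lim_{t→∞} y(t) = lim_{s→0} s*Y(s) where Y(s) = H(s)/s.
= lim_{s→0} H(s) = H(0) = num(0)/den(0) = 4/3.4 = 1.176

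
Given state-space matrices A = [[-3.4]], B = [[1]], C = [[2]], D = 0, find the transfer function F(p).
F(p) = C(pI - A)⁻¹B + D.
Characteristic polynomial det(pI - A) = p + 3.4.
Numerator from C·adj(pI-A)·B + D·det(pI-A) = 2.
F(p) = (2)/(p + 3.4)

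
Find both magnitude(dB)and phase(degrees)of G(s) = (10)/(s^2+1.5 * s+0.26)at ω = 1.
Substitute s = j*1: G(j1) = -2.64512 - 5.36174j.
|G| = 20*log₁₀(sqrt(Re²+Im²)) = 15.53 dB.
∠G = atan2(Im, Re) = -116.26°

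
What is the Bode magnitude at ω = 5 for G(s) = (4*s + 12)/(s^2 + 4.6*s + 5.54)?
Substitute s = j*5: G(j5) = 0.249512 - 0.732848j.
|G(j5)| = sqrt(Re² + Im²) = 0.7742.
20*log₁₀(0.7742) = -2.22 dB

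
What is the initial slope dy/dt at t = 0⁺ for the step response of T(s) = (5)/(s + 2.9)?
IVT: y'(0⁺) = lim_{s→∞} s²·Y(s) = lim_{s→∞} s·T(s).
deg(num) = 0, deg(den) = 1, relative degree = 1, so s·T(s) → (leading num)/(leading den) = 5/1 = 5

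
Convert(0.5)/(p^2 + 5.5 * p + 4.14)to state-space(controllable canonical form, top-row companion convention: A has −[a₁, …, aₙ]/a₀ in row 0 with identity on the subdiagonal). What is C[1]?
Reachable canonical form: C = numerator coefficients (right-aligned, zero-padded to length n).
num = 0.5, C = [[0, 0.5]].
C[1] = 0.5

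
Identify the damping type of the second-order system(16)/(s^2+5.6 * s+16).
Standard form: ωn²/(s²+2ζωn·s+ωn²) gives ωn=4, ζ=0.7.
Underdamped (ζ = 0.7 < 1)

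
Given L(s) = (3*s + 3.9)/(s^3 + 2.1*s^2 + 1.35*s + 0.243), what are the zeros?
Set numerator = 0: 3*s + 3.9 = 0 → Zeros: -1.3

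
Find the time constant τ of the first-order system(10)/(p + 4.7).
First-order system: τ = -1/pole. Pole = -4.7. τ = -1/(-4.7) = 0.2128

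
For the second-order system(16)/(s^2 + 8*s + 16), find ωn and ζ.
Standard form: ωn²/(s²+2ζωn·s+ωn²).
const=16=ωn² → ωn=4, s coeff=8=2ζωn → ζ=1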